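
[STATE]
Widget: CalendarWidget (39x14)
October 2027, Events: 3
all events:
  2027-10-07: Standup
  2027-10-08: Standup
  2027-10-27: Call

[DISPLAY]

              October 2027             
Mo Tu We Th Fr Sa Su                   
             1  2  3                   
 4  5  6  7*  8*  9 10                 
11 12 13 14 15 16 17                   
18 19 20 21 22 23 24                   
25 26 27* 28 29 30 31                  
                                       
                                       
                                       
                                       
                                       
                                       
                                       


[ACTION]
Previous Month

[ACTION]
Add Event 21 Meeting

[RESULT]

             September 2027            
Mo Tu We Th Fr Sa Su                   
       1  2  3  4  5                   
 6  7  8  9 10 11 12                   
13 14 15 16 17 18 19                   
20 21* 22 23 24 25 26                  
27 28 29 30                            
                                       
                                       
                                       
                                       
                                       
                                       
                                       


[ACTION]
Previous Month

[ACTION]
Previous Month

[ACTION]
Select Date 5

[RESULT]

               July 2027               
Mo Tu We Th Fr Sa Su                   
          1  2  3  4                   
[ 5]  6  7  8  9 10 11                 
12 13 14 15 16 17 18                   
19 20 21 22 23 24 25                   
26 27 28 29 30 31                      
                                       
                                       
                                       
                                       
                                       
                                       
                                       


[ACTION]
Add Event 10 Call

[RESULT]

               July 2027               
Mo Tu We Th Fr Sa Su                   
          1  2  3  4                   
[ 5]  6  7  8  9 10* 11                
12 13 14 15 16 17 18                   
19 20 21 22 23 24 25                   
26 27 28 29 30 31                      
                                       
                                       
                                       
                                       
                                       
                                       
                                       


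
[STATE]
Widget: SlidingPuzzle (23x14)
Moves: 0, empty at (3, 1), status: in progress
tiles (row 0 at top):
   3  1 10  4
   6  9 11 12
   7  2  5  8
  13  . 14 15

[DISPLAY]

┌────┬────┬────┬────┐  
│  3 │  1 │ 10 │  4 │  
├────┼────┼────┼────┤  
│  6 │  9 │ 11 │ 12 │  
├────┼────┼────┼────┤  
│  7 │  2 │  5 │  8 │  
├────┼────┼────┼────┤  
│ 13 │    │ 14 │ 15 │  
└────┴────┴────┴────┘  
Moves: 0               
                       
                       
                       
                       


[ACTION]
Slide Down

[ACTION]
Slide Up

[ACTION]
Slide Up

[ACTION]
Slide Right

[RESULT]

┌────┬────┬────┬────┐  
│  3 │  1 │ 10 │  4 │  
├────┼────┼────┼────┤  
│  6 │  9 │ 11 │ 12 │  
├────┼────┼────┼────┤  
│  7 │  2 │  5 │  8 │  
├────┼────┼────┼────┤  
│    │ 13 │ 14 │ 15 │  
└────┴────┴────┴────┘  
Moves: 3               
                       
                       
                       
                       


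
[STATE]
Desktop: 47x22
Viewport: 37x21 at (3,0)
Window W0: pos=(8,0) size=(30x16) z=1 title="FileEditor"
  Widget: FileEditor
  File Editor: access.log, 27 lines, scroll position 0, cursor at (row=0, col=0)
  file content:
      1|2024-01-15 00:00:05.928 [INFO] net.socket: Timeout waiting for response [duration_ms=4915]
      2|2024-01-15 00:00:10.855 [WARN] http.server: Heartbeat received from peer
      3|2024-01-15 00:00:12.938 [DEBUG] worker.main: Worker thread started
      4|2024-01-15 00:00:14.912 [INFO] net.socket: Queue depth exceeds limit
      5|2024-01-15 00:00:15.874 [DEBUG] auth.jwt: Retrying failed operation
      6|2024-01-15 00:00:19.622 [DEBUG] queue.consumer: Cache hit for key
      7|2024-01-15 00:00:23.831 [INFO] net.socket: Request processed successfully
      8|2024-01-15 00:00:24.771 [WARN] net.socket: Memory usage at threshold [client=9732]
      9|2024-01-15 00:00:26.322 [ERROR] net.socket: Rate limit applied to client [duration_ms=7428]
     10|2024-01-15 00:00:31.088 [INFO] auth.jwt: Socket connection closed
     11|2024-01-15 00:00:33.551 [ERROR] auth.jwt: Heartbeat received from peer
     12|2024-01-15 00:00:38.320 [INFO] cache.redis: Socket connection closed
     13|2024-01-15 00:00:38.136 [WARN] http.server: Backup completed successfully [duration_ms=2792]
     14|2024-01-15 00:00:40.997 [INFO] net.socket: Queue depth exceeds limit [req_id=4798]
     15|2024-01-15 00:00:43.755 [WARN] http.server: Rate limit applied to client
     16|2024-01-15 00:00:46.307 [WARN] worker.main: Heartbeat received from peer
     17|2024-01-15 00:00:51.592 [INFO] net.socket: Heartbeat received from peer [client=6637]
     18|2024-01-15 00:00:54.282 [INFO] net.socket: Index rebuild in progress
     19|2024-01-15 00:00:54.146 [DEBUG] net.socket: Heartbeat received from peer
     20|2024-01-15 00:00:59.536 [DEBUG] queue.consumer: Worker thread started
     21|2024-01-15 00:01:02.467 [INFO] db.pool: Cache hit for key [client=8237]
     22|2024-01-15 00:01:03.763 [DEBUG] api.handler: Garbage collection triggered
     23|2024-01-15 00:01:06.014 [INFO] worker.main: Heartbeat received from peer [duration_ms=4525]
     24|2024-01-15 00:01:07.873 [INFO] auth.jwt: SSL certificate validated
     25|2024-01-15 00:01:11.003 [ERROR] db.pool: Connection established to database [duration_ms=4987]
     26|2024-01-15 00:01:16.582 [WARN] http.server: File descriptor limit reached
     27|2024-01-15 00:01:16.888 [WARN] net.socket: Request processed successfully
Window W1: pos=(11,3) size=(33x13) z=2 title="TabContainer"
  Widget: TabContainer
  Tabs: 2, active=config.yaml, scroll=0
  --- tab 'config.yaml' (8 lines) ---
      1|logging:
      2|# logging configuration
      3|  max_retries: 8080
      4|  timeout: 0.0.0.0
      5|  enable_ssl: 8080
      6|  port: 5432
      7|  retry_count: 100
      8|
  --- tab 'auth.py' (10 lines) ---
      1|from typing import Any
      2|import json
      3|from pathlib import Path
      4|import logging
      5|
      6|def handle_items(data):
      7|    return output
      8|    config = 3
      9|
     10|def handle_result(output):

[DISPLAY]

     ┏━━━━━━━━━━━━━━━━━━━━━━━━━━━━┓  
     ┃ FileEditor                 ┃  
     ┠────────────────────────────┨  
     ┃█0┏━━━━━━━━━━━━━━━━━━━━━━━━━━━━
     ┃20┃ TabContainer               
     ┃20┠────────────────────────────
     ┃20┃[config.yaml]│ auth.py      
     ┃20┃────────────────────────────
     ┃20┃logging:                    
     ┃20┃# logging configuration     
     ┃20┃  max_retries: 8080         
     ┃20┃  timeout: 0.0.0.0          
     ┃20┃  enable_ssl: 8080          
     ┃20┃  port: 5432                
     ┃20┃  retry_count: 100          
     ┗━━┗━━━━━━━━━━━━━━━━━━━━━━━━━━━━
                                     
                                     
                                     
                                     
                                     


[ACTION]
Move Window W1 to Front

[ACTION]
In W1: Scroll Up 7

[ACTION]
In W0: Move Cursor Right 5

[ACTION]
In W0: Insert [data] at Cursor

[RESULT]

     ┏━━━━━━━━━━━━━━━━━━━━━━━━━━━━┓  
     ┃ FileEditor                 ┃  
     ┠────────────────────────────┨  
     ┃20┏━━━━━━━━━━━━━━━━━━━━━━━━━━━━
     ┃20┃ TabContainer               
     ┃20┠────────────────────────────
     ┃20┃[config.yaml]│ auth.py      
     ┃20┃────────────────────────────
     ┃20┃logging:                    
     ┃20┃# logging configuration     
     ┃20┃  max_retries: 8080         
     ┃20┃  timeout: 0.0.0.0          
     ┃20┃  enable_ssl: 8080          
     ┃20┃  port: 5432                
     ┃20┃  retry_count: 100          
     ┗━━┗━━━━━━━━━━━━━━━━━━━━━━━━━━━━
                                     
                                     
                                     
                                     
                                     


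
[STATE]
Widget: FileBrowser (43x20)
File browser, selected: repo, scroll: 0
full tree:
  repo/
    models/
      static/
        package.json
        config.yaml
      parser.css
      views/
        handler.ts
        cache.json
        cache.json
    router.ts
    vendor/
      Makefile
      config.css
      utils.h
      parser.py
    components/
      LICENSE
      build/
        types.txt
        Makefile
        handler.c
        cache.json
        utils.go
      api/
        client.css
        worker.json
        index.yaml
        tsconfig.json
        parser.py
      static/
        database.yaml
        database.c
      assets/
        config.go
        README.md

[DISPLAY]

> [-] repo/                                
    [+] models/                            
    router.ts                              
    [+] vendor/                            
    [+] components/                        
                                           
                                           
                                           
                                           
                                           
                                           
                                           
                                           
                                           
                                           
                                           
                                           
                                           
                                           
                                           


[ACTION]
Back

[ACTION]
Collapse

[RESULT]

> [+] repo/                                
                                           
                                           
                                           
                                           
                                           
                                           
                                           
                                           
                                           
                                           
                                           
                                           
                                           
                                           
                                           
                                           
                                           
                                           
                                           


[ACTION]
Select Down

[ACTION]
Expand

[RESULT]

> [-] repo/                                
    [+] models/                            
    router.ts                              
    [+] vendor/                            
    [+] components/                        
                                           
                                           
                                           
                                           
                                           
                                           
                                           
                                           
                                           
                                           
                                           
                                           
                                           
                                           
                                           


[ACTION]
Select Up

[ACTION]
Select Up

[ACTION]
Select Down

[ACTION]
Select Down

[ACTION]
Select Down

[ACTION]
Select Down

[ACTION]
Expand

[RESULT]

  [-] repo/                                
    [+] models/                            
    router.ts                              
    [+] vendor/                            
  > [-] components/                        
      LICENSE                              
      [+] build/                           
      [+] api/                             
      [+] static/                          
      [+] assets/                          
                                           
                                           
                                           
                                           
                                           
                                           
                                           
                                           
                                           
                                           


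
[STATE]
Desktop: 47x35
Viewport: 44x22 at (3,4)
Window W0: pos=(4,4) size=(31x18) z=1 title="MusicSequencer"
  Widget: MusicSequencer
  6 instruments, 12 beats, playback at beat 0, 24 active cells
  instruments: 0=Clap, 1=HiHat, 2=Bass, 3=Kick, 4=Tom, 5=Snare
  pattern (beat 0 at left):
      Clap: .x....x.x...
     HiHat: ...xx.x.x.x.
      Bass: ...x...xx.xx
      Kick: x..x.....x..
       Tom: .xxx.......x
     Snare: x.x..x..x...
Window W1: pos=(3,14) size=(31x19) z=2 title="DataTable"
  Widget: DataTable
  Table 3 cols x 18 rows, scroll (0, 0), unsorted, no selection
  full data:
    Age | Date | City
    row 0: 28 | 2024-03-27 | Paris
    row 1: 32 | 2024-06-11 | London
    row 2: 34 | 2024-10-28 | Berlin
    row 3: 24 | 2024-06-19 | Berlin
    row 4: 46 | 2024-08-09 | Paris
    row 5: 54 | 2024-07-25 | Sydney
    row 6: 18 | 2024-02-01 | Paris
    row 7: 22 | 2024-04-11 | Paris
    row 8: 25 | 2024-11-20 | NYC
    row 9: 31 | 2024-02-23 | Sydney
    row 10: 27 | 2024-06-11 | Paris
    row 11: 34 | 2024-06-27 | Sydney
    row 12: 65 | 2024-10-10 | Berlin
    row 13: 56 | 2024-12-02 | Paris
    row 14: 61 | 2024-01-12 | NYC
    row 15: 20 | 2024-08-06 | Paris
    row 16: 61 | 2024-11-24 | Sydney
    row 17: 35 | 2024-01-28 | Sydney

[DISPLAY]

 ┏━━━━━━━━━━━━━━━━━━━━━━━━━━━━━┓            
 ┃ MusicSequencer              ┃            
 ┠─────────────────────────────┨            
 ┃      ▼12345678901           ┃            
 ┃  Clap·█····█·█···           ┃            
 ┃ HiHat···██·█·█·█·           ┃            
 ┃  Bass···█···██·██           ┃            
 ┃  Kick█··█·····█··           ┃            
 ┃   Tom·███·······█           ┃            
 ┃ Snare█·█··█··█···           ┃            
┏━━━━━━━━━━━━━━━━━━━━━━━━━━━━━┓┃            
┃ DataTable                   ┃┃            
┠─────────────────────────────┨┃            
┃Age│Date      │City          ┃┃            
┃───┼──────────┼──────        ┃┃            
┃28 │2024-03-27│Paris         ┃┃            
┃32 │2024-06-11│London        ┃┃            
┃34 │2024-10-28│Berlin        ┃┛            
┃24 │2024-06-19│Berlin        ┃             
┃46 │2024-08-09│Paris         ┃             
┃54 │2024-07-25│Sydney        ┃             
┃18 │2024-02-01│Paris         ┃             


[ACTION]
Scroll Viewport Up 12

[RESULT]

                                            
                                            
                                            
                                            
 ┏━━━━━━━━━━━━━━━━━━━━━━━━━━━━━┓            
 ┃ MusicSequencer              ┃            
 ┠─────────────────────────────┨            
 ┃      ▼12345678901           ┃            
 ┃  Clap·█····█·█···           ┃            
 ┃ HiHat···██·█·█·█·           ┃            
 ┃  Bass···█···██·██           ┃            
 ┃  Kick█··█·····█··           ┃            
 ┃   Tom·███·······█           ┃            
 ┃ Snare█·█··█··█···           ┃            
┏━━━━━━━━━━━━━━━━━━━━━━━━━━━━━┓┃            
┃ DataTable                   ┃┃            
┠─────────────────────────────┨┃            
┃Age│Date      │City          ┃┃            
┃───┼──────────┼──────        ┃┃            
┃28 │2024-03-27│Paris         ┃┃            
┃32 │2024-06-11│London        ┃┃            
┃34 │2024-10-28│Berlin        ┃┛            


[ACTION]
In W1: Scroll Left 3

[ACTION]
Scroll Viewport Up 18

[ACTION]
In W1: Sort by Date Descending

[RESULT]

                                            
                                            
                                            
                                            
 ┏━━━━━━━━━━━━━━━━━━━━━━━━━━━━━┓            
 ┃ MusicSequencer              ┃            
 ┠─────────────────────────────┨            
 ┃      ▼12345678901           ┃            
 ┃  Clap·█····█·█···           ┃            
 ┃ HiHat···██·█·█·█·           ┃            
 ┃  Bass···█···██·██           ┃            
 ┃  Kick█··█·····█··           ┃            
 ┃   Tom·███·······█           ┃            
 ┃ Snare█·█··█··█···           ┃            
┏━━━━━━━━━━━━━━━━━━━━━━━━━━━━━┓┃            
┃ DataTable                   ┃┃            
┠─────────────────────────────┨┃            
┃Age│Date     ▼│City          ┃┃            
┃───┼──────────┼──────        ┃┃            
┃56 │2024-12-02│Paris         ┃┃            
┃61 │2024-11-24│Sydney        ┃┃            
┃25 │2024-11-20│NYC           ┃┛            


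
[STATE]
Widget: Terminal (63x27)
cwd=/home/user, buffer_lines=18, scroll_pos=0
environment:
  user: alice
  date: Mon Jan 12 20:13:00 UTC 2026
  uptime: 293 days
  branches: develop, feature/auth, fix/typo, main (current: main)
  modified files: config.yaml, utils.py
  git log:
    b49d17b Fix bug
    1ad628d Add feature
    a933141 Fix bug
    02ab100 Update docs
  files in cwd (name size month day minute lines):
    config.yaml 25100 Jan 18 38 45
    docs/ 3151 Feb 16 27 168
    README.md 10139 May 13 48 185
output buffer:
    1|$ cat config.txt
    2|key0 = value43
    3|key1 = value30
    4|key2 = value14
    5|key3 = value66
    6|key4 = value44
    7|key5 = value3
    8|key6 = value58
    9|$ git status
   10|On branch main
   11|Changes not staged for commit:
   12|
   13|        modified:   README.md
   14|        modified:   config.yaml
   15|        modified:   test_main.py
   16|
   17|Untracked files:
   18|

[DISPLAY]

$ cat config.txt                                               
key0 = value43                                                 
key1 = value30                                                 
key2 = value14                                                 
key3 = value66                                                 
key4 = value44                                                 
key5 = value3                                                  
key6 = value58                                                 
$ git status                                                   
On branch main                                                 
Changes not staged for commit:                                 
                                                               
        modified:   README.md                                  
        modified:   config.yaml                                
        modified:   test_main.py                               
                                                               
Untracked files:                                               
                                                               
$ █                                                            
                                                               
                                                               
                                                               
                                                               
                                                               
                                                               
                                                               
                                                               


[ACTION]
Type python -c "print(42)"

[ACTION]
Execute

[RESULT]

$ cat config.txt                                               
key0 = value43                                                 
key1 = value30                                                 
key2 = value14                                                 
key3 = value66                                                 
key4 = value44                                                 
key5 = value3                                                  
key6 = value58                                                 
$ git status                                                   
On branch main                                                 
Changes not staged for commit:                                 
                                                               
        modified:   README.md                                  
        modified:   config.yaml                                
        modified:   test_main.py                               
                                                               
Untracked files:                                               
                                                               
$ python -c "print(42)"                                        
42                                                             
$ █                                                            
                                                               
                                                               
                                                               
                                                               
                                                               
                                                               


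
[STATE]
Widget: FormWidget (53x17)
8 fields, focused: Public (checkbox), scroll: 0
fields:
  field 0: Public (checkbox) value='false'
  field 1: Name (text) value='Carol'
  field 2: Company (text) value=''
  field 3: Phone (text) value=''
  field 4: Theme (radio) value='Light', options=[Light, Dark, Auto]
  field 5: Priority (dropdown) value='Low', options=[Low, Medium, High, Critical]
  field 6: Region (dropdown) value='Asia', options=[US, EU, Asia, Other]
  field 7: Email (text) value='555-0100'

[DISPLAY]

> Public:     [ ]                                    
  Name:       [Carol                                ]
  Company:    [                                     ]
  Phone:      [                                     ]
  Theme:      (●) Light  ( ) Dark  ( ) Auto          
  Priority:   [Low                                 ▼]
  Region:     [Asia                                ▼]
  Email:      [555-0100                             ]
                                                     
                                                     
                                                     
                                                     
                                                     
                                                     
                                                     
                                                     
                                                     


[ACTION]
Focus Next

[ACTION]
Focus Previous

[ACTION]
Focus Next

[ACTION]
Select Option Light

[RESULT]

  Public:     [ ]                                    
> Name:       [Carol                                ]
  Company:    [                                     ]
  Phone:      [                                     ]
  Theme:      (●) Light  ( ) Dark  ( ) Auto          
  Priority:   [Low                                 ▼]
  Region:     [Asia                                ▼]
  Email:      [555-0100                             ]
                                                     
                                                     
                                                     
                                                     
                                                     
                                                     
                                                     
                                                     
                                                     


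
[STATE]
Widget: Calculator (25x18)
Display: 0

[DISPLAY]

                        0
┌───┬───┬───┬───┐        
│ 7 │ 8 │ 9 │ ÷ │        
├───┼───┼───┼───┤        
│ 4 │ 5 │ 6 │ × │        
├───┼───┼───┼───┤        
│ 1 │ 2 │ 3 │ - │        
├───┼───┼───┼───┤        
│ 0 │ . │ = │ + │        
├───┼───┼───┼───┤        
│ C │ MC│ MR│ M+│        
└───┴───┴───┴───┘        
                         
                         
                         
                         
                         
                         


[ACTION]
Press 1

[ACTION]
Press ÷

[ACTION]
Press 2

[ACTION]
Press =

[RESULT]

                      0.5
┌───┬───┬───┬───┐        
│ 7 │ 8 │ 9 │ ÷ │        
├───┼───┼───┼───┤        
│ 4 │ 5 │ 6 │ × │        
├───┼───┼───┼───┤        
│ 1 │ 2 │ 3 │ - │        
├───┼───┼───┼───┤        
│ 0 │ . │ = │ + │        
├───┼───┼───┼───┤        
│ C │ MC│ MR│ M+│        
└───┴───┴───┴───┘        
                         
                         
                         
                         
                         
                         


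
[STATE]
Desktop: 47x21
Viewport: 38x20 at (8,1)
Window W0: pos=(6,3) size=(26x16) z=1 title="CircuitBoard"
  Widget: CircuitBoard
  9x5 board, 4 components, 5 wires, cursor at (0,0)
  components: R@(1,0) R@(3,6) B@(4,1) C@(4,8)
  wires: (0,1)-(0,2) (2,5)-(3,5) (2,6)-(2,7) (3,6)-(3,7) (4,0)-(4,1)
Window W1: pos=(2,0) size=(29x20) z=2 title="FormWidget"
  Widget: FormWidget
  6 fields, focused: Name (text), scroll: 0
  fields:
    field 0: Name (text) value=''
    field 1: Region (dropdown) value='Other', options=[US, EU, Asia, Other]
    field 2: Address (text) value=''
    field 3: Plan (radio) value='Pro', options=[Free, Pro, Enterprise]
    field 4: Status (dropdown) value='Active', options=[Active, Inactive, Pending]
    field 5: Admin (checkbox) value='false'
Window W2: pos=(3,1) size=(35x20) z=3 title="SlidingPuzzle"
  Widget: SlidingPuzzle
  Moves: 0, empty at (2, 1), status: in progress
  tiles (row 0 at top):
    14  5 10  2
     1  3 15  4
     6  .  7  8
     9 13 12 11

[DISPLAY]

━━━━━━━━━━━━━━━━━━━━━━━━━━━━━┓        
dingPuzzle                   ┃        
─────────────────────────────┨        
─┬────┬────┬────┐            ┃        
 │  5 │ 10 │  2 │            ┃        
─┼────┼────┼────┤            ┃        
 │  3 │ 15 │  4 │            ┃        
─┼────┼────┼────┤            ┃        
 │    │  7 │  8 │            ┃        
─┼────┼────┼────┤            ┃        
 │ 13 │ 12 │ 11 │            ┃        
─┴────┴────┴────┘            ┃        
s: 0                         ┃        
                             ┃        
                             ┃        
                             ┃        
                             ┃        
                             ┃        
                             ┃        
━━━━━━━━━━━━━━━━━━━━━━━━━━━━━┛        


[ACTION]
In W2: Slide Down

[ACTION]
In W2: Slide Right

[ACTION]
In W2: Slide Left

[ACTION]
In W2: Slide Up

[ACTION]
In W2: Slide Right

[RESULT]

━━━━━━━━━━━━━━━━━━━━━━━━━━━━━┓        
dingPuzzle                   ┃        
─────────────────────────────┨        
─┬────┬────┬────┐            ┃        
 │  5 │ 10 │  2 │            ┃        
─┼────┼────┼────┤            ┃        
 │  3 │ 15 │  4 │            ┃        
─┼────┼────┼────┤            ┃        
 │  6 │  7 │  8 │            ┃        
─┼────┼────┼────┤            ┃        
 │ 13 │ 12 │ 11 │            ┃        
─┴────┴────┴────┘            ┃        
s: 5                         ┃        
                             ┃        
                             ┃        
                             ┃        
                             ┃        
                             ┃        
                             ┃        
━━━━━━━━━━━━━━━━━━━━━━━━━━━━━┛        


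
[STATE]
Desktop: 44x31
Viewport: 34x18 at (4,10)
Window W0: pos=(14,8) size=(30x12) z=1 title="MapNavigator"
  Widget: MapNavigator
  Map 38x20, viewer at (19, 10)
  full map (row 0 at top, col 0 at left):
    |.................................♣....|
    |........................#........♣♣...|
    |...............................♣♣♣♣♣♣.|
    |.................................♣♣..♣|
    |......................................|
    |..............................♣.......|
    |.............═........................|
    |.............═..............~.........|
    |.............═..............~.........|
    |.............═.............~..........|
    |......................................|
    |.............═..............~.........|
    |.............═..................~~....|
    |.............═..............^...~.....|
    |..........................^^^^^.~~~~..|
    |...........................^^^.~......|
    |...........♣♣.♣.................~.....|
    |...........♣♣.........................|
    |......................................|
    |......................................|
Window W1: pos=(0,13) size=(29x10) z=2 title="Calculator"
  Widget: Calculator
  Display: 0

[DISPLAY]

          ┠───────────────────────
          ┃........═..............
          ┃........═..............
━━━━━━━━━━━━━━━━━━━━━━━━┓.........
lculator                ┃........~
────────────────────────┨@........
                       0┃.........
─┬───┬───┬───┐          ┃.........
 │ 8 │ 9 │ ÷ │          ┃.........
─┼───┼───┼───┤          ┃━━━━━━━━━
 │ 5 │ 6 │ × │          ┃         
─┴───┴───┴───┘          ┃         
━━━━━━━━━━━━━━━━━━━━━━━━┛         
                                  
                                  
                                  
                                  
                                  


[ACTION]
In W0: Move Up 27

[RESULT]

          ┠───────────────────────
          ┃                       
          ┃                       
━━━━━━━━━━━━━━━━━━━━━━━━┓         
lculator                ┃         
────────────────────────┨@........
                       0┃.....#...
─┬───┬───┬───┐          ┃.........
 │ 8 │ 9 │ ÷ │          ┃.........
─┼───┼───┼───┤          ┃━━━━━━━━━
 │ 5 │ 6 │ × │          ┃         
─┴───┴───┴───┘          ┃         
━━━━━━━━━━━━━━━━━━━━━━━━┛         
                                  
                                  
                                  
                                  
                                  


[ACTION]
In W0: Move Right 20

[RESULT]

          ┠───────────────────────
          ┃                       
          ┃                       
━━━━━━━━━━━━━━━━━━━━━━━━┓         
lculator                ┃         
────────────────────────┨@        
                       0┃.        
─┬───┬───┬───┐          ┃.        
 │ 8 │ 9 │ ÷ │          ┃♣        
─┼───┼───┼───┤          ┃━━━━━━━━━
 │ 5 │ 6 │ × │          ┃         
─┴───┴───┴───┘          ┃         
━━━━━━━━━━━━━━━━━━━━━━━━┛         
                                  
                                  
                                  
                                  
                                  


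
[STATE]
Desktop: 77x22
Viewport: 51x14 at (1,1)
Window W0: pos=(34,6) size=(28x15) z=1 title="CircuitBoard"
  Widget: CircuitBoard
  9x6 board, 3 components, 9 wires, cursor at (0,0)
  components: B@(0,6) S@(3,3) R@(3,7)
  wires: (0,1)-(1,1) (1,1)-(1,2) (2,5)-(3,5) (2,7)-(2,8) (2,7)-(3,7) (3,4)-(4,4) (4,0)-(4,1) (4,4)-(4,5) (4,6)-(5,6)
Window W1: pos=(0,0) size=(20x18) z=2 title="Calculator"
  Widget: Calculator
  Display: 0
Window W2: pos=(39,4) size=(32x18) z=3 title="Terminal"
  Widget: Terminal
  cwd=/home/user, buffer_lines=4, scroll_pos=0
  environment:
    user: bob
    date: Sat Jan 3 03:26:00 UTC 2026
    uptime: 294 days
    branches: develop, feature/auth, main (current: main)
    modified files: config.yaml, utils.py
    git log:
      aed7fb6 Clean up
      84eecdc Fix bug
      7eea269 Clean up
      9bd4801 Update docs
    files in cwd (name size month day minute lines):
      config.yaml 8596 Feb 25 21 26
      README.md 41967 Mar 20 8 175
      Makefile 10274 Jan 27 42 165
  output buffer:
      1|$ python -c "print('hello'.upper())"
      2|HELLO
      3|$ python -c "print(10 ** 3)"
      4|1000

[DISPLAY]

 Calculator       ┃                                
──────────────────┨                                
                 0┃                                
┌───┬───┬───┬───┐ ┃                   ┏━━━━━━━━━━━━
│ 7 │ 8 │ 9 │ ÷ │ ┃                   ┃ Terminal   
├───┼───┼───┼───┤ ┃              ┏━━━━┠────────────
│ 4 │ 5 │ 6 │ × │ ┃              ┃ Cir┃$ python -c 
├───┼───┼───┼───┤ ┃              ┠────┃HELLO       
│ 1 │ 2 │ 3 │ - │ ┃              ┃   0┃$ python -c 
├───┼───┼───┼───┤ ┃              ┃0  [┃1000        
│ 0 │ . │ = │ + │ ┃              ┃    ┃$ █         
├───┼───┼───┼───┤ ┃              ┃1   ┃            
│ C │ MC│ MR│ M+│ ┃              ┃    ┃            
└───┴───┴───┴───┘ ┃              ┃2   ┃            


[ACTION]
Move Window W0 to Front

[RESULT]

 Calculator       ┃                                
──────────────────┨                                
                 0┃                                
┌───┬───┬───┬───┐ ┃                   ┏━━━━━━━━━━━━
│ 7 │ 8 │ 9 │ ÷ │ ┃                   ┃ Terminal   
├───┼───┼───┼───┤ ┃              ┏━━━━━━━━━━━━━━━━━
│ 4 │ 5 │ 6 │ × │ ┃              ┃ CircuitBoard    
├───┼───┼───┼───┤ ┃              ┠─────────────────
│ 1 │ 2 │ 3 │ - │ ┃              ┃   0 1 2 3 4 5 6 
├───┼───┼───┼───┤ ┃              ┃0  [.]  ·        
│ 0 │ . │ = │ + │ ┃              ┃        │        
├───┼───┼───┼───┤ ┃              ┃1       · ─ ·    
│ C │ MC│ MR│ M+│ ┃              ┃                 
└───┴───┴───┴───┘ ┃              ┃2                


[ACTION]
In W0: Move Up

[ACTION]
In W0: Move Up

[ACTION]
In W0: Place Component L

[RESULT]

 Calculator       ┃                                
──────────────────┨                                
                 0┃                                
┌───┬───┬───┬───┐ ┃                   ┏━━━━━━━━━━━━
│ 7 │ 8 │ 9 │ ÷ │ ┃                   ┃ Terminal   
├───┼───┼───┼───┤ ┃              ┏━━━━━━━━━━━━━━━━━
│ 4 │ 5 │ 6 │ × │ ┃              ┃ CircuitBoard    
├───┼───┼───┼───┤ ┃              ┠─────────────────
│ 1 │ 2 │ 3 │ - │ ┃              ┃   0 1 2 3 4 5 6 
├───┼───┼───┼───┤ ┃              ┃0  [L]  ·        
│ 0 │ . │ = │ + │ ┃              ┃        │        
├───┼───┼───┼───┤ ┃              ┃1       · ─ ·    
│ C │ MC│ MR│ M+│ ┃              ┃                 
└───┴───┴───┴───┘ ┃              ┃2                
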